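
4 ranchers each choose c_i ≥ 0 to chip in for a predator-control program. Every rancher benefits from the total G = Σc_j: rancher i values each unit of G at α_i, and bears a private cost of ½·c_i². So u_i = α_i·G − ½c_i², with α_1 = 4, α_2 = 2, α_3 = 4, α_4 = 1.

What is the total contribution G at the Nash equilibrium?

11

Rancher i's FOC: ∂u_i/∂c_i = α_i − c_i = 0, so c_i* = α_i.
NE contributions = (4, 2, 4, 1); G = 11.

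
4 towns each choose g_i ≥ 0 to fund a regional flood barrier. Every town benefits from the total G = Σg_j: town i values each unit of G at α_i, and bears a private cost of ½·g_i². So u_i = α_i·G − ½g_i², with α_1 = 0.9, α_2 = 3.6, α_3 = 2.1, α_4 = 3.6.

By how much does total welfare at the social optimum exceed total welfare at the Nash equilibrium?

119.61

Town i's FOC: ∂u_i/∂g_i = α_i − g_i = 0, so g_i* = α_i.
NE contributions = (0.9, 3.6, 2.1, 3.6); G = 10.2.
W^NE = (Σα)·G − ½Σα_i² = 10.2² − ½·31.14 = 88.47.
Planner sets g_i = Σα_j = 10.2 for every i, so G^SO = 4·10.2 = 40.8.
W^SO = (Σα)·G^SO − ½·4·(Σα)² = (4/2)·10.2² = 208.08.
Deadweight loss = W^SO − W^NE = 119.61.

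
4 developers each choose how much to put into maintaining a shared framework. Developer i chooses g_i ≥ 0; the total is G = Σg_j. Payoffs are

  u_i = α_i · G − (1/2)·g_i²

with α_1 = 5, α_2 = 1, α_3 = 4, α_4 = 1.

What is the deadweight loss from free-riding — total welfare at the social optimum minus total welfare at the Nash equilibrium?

142.5

Developer i's FOC: ∂u_i/∂g_i = α_i − g_i = 0, so g_i* = α_i.
NE contributions = (5, 1, 4, 1); G = 11.
W^NE = (Σα)·G − ½Σα_i² = 11² − ½·43 = 99.5.
Planner sets g_i = Σα_j = 11 for every i, so G^SO = 4·11 = 44.
W^SO = (Σα)·G^SO − ½·4·(Σα)² = (4/2)·11² = 242.
Deadweight loss = W^SO − W^NE = 142.5.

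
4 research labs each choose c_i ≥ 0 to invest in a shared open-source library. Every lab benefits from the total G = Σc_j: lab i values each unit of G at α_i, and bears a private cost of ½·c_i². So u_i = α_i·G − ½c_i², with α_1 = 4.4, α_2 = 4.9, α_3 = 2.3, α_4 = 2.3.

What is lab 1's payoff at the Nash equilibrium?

51.48

Lab i's FOC: ∂u_i/∂c_i = α_i − c_i = 0, so c_i* = α_i.
NE contributions = (4.4, 4.9, 2.3, 2.3); G = 13.9.
u_1 = α_1·G − ½·(c_1)² = 4.4·13.9 − ½·4.4² = 51.48.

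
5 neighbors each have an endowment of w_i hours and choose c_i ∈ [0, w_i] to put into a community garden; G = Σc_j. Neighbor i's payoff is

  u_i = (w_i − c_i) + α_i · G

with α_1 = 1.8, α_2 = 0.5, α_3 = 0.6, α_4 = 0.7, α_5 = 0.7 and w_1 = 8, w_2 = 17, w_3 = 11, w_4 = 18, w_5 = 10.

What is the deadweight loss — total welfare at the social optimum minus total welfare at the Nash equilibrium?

184.8

∂u_i/∂c_i = α_i − 1, so neighbor i contributes w_i if α_i > 1, else 0.
α_i > 1 for i ∈ {1}; NE contributions (8, 0, 0, 0, 0), G = 8.
W^NE = Σw_i − G^NE + (Σα_i)·G^NE = 64 + 3.3·8 = 90.4.
Planner: ∂(Σu_j)/∂c_i = Σα_j − 1 = 3.3 > 0, so everyone contributes w_i; G^SO = 64, W^SO = 64 + 3.3·64 = 275.2.
Deadweight loss = 184.8.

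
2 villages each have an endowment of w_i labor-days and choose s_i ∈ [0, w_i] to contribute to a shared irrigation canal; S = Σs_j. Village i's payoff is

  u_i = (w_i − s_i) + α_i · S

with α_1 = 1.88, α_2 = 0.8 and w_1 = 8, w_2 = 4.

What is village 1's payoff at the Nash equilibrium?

15.04

∂u_i/∂s_i = α_i − 1, so village i contributes w_i if α_i > 1, else 0.
α_i > 1 for i ∈ {1}; NE contributions (8, 0), S = 8.
u_1 = (8 − 8) + 1.88·8 = 15.04.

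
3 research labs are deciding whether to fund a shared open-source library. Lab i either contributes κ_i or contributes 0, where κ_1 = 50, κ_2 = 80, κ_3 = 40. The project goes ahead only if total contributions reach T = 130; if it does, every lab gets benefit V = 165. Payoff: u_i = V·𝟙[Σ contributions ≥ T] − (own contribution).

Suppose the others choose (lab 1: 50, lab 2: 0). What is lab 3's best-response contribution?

Others' total = 50. Even contributing 40 gives 90 < 130: no benefit either way.
Best response: 0.

0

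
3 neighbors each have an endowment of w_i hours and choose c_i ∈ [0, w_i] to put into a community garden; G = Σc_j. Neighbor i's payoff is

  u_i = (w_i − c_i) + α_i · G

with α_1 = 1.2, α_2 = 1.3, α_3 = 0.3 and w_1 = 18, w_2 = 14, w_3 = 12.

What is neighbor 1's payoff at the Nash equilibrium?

∂u_i/∂c_i = α_i − 1, so neighbor i contributes w_i if α_i > 1, else 0.
α_i > 1 for i ∈ {1, 2}; NE contributions (18, 14, 0), G = 32.
u_1 = (18 − 18) + 1.2·32 = 38.4.

38.4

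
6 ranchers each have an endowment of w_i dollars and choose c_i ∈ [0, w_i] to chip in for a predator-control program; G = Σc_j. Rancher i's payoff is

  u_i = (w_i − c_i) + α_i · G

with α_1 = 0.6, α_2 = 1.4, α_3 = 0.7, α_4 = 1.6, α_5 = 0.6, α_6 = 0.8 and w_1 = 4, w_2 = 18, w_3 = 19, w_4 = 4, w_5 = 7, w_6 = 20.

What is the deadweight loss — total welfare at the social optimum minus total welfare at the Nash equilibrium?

235

∂u_i/∂c_i = α_i − 1, so rancher i contributes w_i if α_i > 1, else 0.
α_i > 1 for i ∈ {2, 4}; NE contributions (0, 18, 0, 4, 0, 0), G = 22.
W^NE = Σw_i − G^NE + (Σα_i)·G^NE = 72 + 4.7·22 = 175.4.
Planner: ∂(Σu_j)/∂c_i = Σα_j − 1 = 4.7 > 0, so everyone contributes w_i; G^SO = 72, W^SO = 72 + 4.7·72 = 410.4.
Deadweight loss = 235.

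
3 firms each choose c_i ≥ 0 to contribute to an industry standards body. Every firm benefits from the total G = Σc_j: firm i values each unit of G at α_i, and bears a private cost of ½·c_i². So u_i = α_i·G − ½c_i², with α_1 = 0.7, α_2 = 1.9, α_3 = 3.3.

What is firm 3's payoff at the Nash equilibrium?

Firm i's FOC: ∂u_i/∂c_i = α_i − c_i = 0, so c_i* = α_i.
NE contributions = (0.7, 1.9, 3.3); G = 5.9.
u_3 = α_3·G − ½·(c_3)² = 3.3·5.9 − ½·3.3² = 14.025.

14.025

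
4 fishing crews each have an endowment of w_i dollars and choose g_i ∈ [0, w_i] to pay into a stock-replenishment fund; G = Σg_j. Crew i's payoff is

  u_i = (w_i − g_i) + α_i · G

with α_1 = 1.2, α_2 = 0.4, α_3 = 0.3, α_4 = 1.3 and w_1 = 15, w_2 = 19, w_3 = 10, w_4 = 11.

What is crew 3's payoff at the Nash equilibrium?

∂u_i/∂g_i = α_i − 1, so crew i contributes w_i if α_i > 1, else 0.
α_i > 1 for i ∈ {1, 4}; NE contributions (15, 0, 0, 11), G = 26.
u_3 = (10 − 0) + 0.3·26 = 17.8.

17.8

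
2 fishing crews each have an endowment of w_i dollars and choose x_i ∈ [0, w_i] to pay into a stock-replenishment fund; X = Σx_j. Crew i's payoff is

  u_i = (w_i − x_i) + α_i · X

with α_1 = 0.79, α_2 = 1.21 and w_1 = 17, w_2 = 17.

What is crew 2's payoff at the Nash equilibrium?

∂u_i/∂x_i = α_i − 1, so crew i contributes w_i if α_i > 1, else 0.
α_i > 1 for i ∈ {2}; NE contributions (0, 17), X = 17.
u_2 = (17 − 17) + 1.21·17 = 20.57.

20.57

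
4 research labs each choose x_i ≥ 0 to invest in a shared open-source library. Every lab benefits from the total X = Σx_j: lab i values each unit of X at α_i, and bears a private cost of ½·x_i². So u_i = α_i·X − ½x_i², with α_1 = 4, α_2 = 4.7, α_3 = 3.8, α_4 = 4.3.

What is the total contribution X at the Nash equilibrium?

16.8

Lab i's FOC: ∂u_i/∂x_i = α_i − x_i = 0, so x_i* = α_i.
NE contributions = (4, 4.7, 3.8, 4.3); X = 16.8.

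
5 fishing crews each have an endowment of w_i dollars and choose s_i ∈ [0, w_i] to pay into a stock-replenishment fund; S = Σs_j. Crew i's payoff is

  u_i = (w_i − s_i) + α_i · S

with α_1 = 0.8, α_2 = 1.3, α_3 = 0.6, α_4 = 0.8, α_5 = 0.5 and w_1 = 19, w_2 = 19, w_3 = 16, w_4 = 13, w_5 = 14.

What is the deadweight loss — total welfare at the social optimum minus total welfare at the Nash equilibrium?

∂u_i/∂s_i = α_i − 1, so crew i contributes w_i if α_i > 1, else 0.
α_i > 1 for i ∈ {2}; NE contributions (0, 19, 0, 0, 0), S = 19.
W^NE = Σw_i − S^NE + (Σα_i)·S^NE = 81 + 3·19 = 138.
Planner: ∂(Σu_j)/∂s_i = Σα_j − 1 = 3 > 0, so everyone contributes w_i; S^SO = 81, W^SO = 81 + 3·81 = 324.
Deadweight loss = 186.

186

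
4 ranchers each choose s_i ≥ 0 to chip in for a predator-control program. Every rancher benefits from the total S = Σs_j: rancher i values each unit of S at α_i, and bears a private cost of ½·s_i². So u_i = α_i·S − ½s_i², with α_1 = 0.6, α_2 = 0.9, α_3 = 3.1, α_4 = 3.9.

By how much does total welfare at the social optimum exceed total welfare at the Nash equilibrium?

85.245

Rancher i's FOC: ∂u_i/∂s_i = α_i − s_i = 0, so s_i* = α_i.
NE contributions = (0.6, 0.9, 3.1, 3.9); S = 8.5.
W^NE = (Σα)·S − ½Σα_i² = 8.5² − ½·25.99 = 59.255.
Planner sets s_i = Σα_j = 8.5 for every i, so S^SO = 4·8.5 = 34.
W^SO = (Σα)·S^SO − ½·4·(Σα)² = (4/2)·8.5² = 144.5.
Deadweight loss = W^SO − W^NE = 85.245.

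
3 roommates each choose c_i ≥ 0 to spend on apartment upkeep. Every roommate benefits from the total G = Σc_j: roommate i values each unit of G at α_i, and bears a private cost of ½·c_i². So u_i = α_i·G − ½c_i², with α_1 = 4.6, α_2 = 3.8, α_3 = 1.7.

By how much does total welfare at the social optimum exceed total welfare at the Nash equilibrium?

70.25

Roommate i's FOC: ∂u_i/∂c_i = α_i − c_i = 0, so c_i* = α_i.
NE contributions = (4.6, 3.8, 1.7); G = 10.1.
W^NE = (Σα)·G − ½Σα_i² = 10.1² − ½·38.49 = 82.765.
Planner sets c_i = Σα_j = 10.1 for every i, so G^SO = 3·10.1 = 30.3.
W^SO = (Σα)·G^SO − ½·3·(Σα)² = (3/2)·10.1² = 153.015.
Deadweight loss = W^SO − W^NE = 70.25.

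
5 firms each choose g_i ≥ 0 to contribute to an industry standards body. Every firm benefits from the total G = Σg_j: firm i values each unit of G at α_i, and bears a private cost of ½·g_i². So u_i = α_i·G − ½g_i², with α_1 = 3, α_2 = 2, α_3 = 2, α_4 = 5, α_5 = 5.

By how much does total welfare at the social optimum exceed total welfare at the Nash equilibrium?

467

Firm i's FOC: ∂u_i/∂g_i = α_i − g_i = 0, so g_i* = α_i.
NE contributions = (3, 2, 2, 5, 5); G = 17.
W^NE = (Σα)·G − ½Σα_i² = 17² − ½·67 = 255.5.
Planner sets g_i = Σα_j = 17 for every i, so G^SO = 5·17 = 85.
W^SO = (Σα)·G^SO − ½·5·(Σα)² = (5/2)·17² = 722.5.
Deadweight loss = W^SO − W^NE = 467.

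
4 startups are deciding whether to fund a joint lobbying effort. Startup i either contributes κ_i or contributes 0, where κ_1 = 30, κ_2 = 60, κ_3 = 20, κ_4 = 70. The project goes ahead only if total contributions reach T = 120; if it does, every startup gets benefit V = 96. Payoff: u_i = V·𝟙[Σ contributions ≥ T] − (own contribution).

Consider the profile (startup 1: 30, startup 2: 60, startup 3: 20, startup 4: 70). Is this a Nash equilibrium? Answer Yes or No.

Total = 180 ≥ 120: provided.
Startup 1 (pledges 30, payoff 66): dropping to 0 → total 150, payoff 96. Profitable deviation.

No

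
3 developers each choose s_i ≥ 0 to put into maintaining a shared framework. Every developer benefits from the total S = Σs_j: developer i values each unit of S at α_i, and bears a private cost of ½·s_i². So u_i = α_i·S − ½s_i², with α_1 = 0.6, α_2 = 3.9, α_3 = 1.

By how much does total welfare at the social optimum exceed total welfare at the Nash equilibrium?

Developer i's FOC: ∂u_i/∂s_i = α_i − s_i = 0, so s_i* = α_i.
NE contributions = (0.6, 3.9, 1); S = 5.5.
W^NE = (Σα)·S − ½Σα_i² = 5.5² − ½·16.57 = 21.965.
Planner sets s_i = Σα_j = 5.5 for every i, so S^SO = 3·5.5 = 16.5.
W^SO = (Σα)·S^SO − ½·3·(Σα)² = (3/2)·5.5² = 45.375.
Deadweight loss = W^SO − W^NE = 23.41.

23.41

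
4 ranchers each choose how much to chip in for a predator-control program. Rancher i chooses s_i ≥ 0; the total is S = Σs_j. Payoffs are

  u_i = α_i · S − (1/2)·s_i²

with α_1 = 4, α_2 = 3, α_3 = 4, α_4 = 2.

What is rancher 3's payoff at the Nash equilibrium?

Rancher i's FOC: ∂u_i/∂s_i = α_i − s_i = 0, so s_i* = α_i.
NE contributions = (4, 3, 4, 2); S = 13.
u_3 = α_3·S − ½·(s_3)² = 4·13 − ½·4² = 44.

44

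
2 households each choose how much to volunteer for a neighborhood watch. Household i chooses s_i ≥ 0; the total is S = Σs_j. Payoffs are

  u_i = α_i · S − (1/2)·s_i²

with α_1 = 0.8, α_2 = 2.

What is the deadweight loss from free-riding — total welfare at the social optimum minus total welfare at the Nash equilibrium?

2.32

Household i's FOC: ∂u_i/∂s_i = α_i − s_i = 0, so s_i* = α_i.
NE contributions = (0.8, 2); S = 2.8.
W^NE = (Σα)·S − ½Σα_i² = 2.8² − ½·4.64 = 5.52.
Planner sets s_i = Σα_j = 2.8 for every i, so S^SO = 2·2.8 = 5.6.
W^SO = (Σα)·S^SO − ½·2·(Σα)² = (2/2)·2.8² = 7.84.
Deadweight loss = W^SO − W^NE = 2.32.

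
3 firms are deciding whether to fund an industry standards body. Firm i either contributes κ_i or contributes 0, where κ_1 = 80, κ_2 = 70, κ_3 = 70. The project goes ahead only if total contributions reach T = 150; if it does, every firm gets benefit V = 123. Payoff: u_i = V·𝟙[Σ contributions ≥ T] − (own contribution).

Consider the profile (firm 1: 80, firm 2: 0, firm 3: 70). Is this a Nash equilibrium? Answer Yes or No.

Total = 150 ≥ 150: provided.
Firm 1 (pledges 80, payoff 43): dropping to 0 → total 70, payoff 0. No gain.
Firm 2 (pledges 0, payoff 123): pledging 70 → total 220, payoff 53. No gain.
Firm 3 (pledges 70, payoff 53): dropping to 0 → total 80, payoff 0. No gain.

Yes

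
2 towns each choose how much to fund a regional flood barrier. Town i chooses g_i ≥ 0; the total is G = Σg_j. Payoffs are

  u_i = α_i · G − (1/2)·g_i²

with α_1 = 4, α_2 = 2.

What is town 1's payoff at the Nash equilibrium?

16

Town i's FOC: ∂u_i/∂g_i = α_i − g_i = 0, so g_i* = α_i.
NE contributions = (4, 2); G = 6.
u_1 = α_1·G − ½·(g_1)² = 4·6 − ½·4² = 16.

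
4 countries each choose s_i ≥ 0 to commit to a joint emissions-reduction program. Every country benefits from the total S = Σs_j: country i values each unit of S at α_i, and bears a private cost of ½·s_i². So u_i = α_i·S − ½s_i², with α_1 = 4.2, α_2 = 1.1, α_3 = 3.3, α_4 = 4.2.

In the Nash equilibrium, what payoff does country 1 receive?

44.94

Country i's FOC: ∂u_i/∂s_i = α_i − s_i = 0, so s_i* = α_i.
NE contributions = (4.2, 1.1, 3.3, 4.2); S = 12.8.
u_1 = α_1·S − ½·(s_1)² = 4.2·12.8 − ½·4.2² = 44.94.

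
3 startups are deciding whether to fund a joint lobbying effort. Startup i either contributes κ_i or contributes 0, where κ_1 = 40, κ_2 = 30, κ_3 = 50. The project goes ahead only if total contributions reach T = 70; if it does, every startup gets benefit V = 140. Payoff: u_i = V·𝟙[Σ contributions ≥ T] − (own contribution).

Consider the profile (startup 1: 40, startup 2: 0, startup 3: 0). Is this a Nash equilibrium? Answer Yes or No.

Total = 40 < 70: not provided.
Startup 1 (pledges 40, payoff -40): dropping to 0 → total 0, payoff 0. Profitable deviation.

No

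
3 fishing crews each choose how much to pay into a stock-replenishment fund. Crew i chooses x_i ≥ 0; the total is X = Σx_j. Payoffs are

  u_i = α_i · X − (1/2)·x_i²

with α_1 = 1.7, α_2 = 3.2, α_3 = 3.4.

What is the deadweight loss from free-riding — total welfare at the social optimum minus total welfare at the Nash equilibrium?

Crew i's FOC: ∂u_i/∂x_i = α_i − x_i = 0, so x_i* = α_i.
NE contributions = (1.7, 3.2, 3.4); X = 8.3.
W^NE = (Σα)·X − ½Σα_i² = 8.3² − ½·24.69 = 56.545.
Planner sets x_i = Σα_j = 8.3 for every i, so X^SO = 3·8.3 = 24.9.
W^SO = (Σα)·X^SO − ½·3·(Σα)² = (3/2)·8.3² = 103.335.
Deadweight loss = W^SO − W^NE = 46.79.

46.79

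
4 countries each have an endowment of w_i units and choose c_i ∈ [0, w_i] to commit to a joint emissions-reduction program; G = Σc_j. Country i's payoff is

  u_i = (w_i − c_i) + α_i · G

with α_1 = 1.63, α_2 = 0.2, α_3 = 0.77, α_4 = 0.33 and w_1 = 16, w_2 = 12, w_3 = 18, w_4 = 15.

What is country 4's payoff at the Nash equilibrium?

20.28

∂u_i/∂c_i = α_i − 1, so country i contributes w_i if α_i > 1, else 0.
α_i > 1 for i ∈ {1}; NE contributions (16, 0, 0, 0), G = 16.
u_4 = (15 − 0) + 0.33·16 = 20.28.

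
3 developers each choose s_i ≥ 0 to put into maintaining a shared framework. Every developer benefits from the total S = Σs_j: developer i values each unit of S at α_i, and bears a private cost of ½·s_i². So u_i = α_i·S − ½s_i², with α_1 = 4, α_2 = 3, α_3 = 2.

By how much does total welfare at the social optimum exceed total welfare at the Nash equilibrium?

55

Developer i's FOC: ∂u_i/∂s_i = α_i − s_i = 0, so s_i* = α_i.
NE contributions = (4, 3, 2); S = 9.
W^NE = (Σα)·S − ½Σα_i² = 9² − ½·29 = 66.5.
Planner sets s_i = Σα_j = 9 for every i, so S^SO = 3·9 = 27.
W^SO = (Σα)·S^SO − ½·3·(Σα)² = (3/2)·9² = 121.5.
Deadweight loss = W^SO − W^NE = 55.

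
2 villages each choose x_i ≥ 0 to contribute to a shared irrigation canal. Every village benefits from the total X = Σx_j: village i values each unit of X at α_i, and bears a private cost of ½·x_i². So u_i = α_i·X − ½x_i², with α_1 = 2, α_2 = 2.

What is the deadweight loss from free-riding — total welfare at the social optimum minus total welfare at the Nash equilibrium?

Village i's FOC: ∂u_i/∂x_i = α_i − x_i = 0, so x_i* = α_i.
NE contributions = (2, 2); X = 4.
W^NE = (Σα)·X − ½Σα_i² = 4² − ½·8 = 12.
Planner sets x_i = Σα_j = 4 for every i, so X^SO = 2·4 = 8.
W^SO = (Σα)·X^SO − ½·2·(Σα)² = (2/2)·4² = 16.
Deadweight loss = W^SO − W^NE = 4.

4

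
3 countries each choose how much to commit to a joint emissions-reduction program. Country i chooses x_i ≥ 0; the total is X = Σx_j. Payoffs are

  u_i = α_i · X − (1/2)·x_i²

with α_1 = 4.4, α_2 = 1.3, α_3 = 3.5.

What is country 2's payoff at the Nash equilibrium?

11.115

Country i's FOC: ∂u_i/∂x_i = α_i − x_i = 0, so x_i* = α_i.
NE contributions = (4.4, 1.3, 3.5); X = 9.2.
u_2 = α_2·X − ½·(x_2)² = 1.3·9.2 − ½·1.3² = 11.115.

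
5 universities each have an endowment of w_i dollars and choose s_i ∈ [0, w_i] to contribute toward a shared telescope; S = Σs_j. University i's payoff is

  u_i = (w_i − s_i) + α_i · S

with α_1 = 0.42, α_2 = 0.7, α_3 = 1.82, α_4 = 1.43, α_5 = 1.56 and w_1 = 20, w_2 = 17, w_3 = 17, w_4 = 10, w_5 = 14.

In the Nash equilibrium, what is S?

41

∂u_i/∂s_i = α_i − 1, so university i contributes w_i if α_i > 1, else 0.
α_i > 1 for i ∈ {3, 4, 5}; NE contributions (0, 0, 17, 10, 14), S = 41.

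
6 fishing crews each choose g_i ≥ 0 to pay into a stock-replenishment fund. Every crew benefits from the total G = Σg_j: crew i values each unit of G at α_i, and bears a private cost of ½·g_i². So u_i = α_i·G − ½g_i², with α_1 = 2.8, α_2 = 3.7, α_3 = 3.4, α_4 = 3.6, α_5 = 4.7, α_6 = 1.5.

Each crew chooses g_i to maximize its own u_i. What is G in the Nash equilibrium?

19.7

Crew i's FOC: ∂u_i/∂g_i = α_i − g_i = 0, so g_i* = α_i.
NE contributions = (2.8, 3.7, 3.4, 3.6, 4.7, 1.5); G = 19.7.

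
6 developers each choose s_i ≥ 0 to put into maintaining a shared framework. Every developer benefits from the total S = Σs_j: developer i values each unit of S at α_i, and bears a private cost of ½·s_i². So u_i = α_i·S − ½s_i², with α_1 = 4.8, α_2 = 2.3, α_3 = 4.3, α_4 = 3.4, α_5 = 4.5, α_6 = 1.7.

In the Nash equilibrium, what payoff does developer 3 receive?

81.055

Developer i's FOC: ∂u_i/∂s_i = α_i − s_i = 0, so s_i* = α_i.
NE contributions = (4.8, 2.3, 4.3, 3.4, 4.5, 1.7); S = 21.
u_3 = α_3·S − ½·(s_3)² = 4.3·21 − ½·4.3² = 81.055.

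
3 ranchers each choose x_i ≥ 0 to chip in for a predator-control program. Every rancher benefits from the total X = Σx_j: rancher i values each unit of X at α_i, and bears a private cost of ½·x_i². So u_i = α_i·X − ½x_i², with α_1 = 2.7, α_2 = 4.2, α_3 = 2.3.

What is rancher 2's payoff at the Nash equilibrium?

Rancher i's FOC: ∂u_i/∂x_i = α_i − x_i = 0, so x_i* = α_i.
NE contributions = (2.7, 4.2, 2.3); X = 9.2.
u_2 = α_2·X − ½·(x_2)² = 4.2·9.2 − ½·4.2² = 29.82.

29.82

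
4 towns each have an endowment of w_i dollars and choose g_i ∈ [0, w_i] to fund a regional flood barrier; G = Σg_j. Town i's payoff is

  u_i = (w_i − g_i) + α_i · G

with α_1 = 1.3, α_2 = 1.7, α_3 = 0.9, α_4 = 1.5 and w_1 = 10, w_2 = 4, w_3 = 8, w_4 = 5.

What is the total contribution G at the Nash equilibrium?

∂u_i/∂g_i = α_i − 1, so town i contributes w_i if α_i > 1, else 0.
α_i > 1 for i ∈ {1, 2, 4}; NE contributions (10, 4, 0, 5), G = 19.

19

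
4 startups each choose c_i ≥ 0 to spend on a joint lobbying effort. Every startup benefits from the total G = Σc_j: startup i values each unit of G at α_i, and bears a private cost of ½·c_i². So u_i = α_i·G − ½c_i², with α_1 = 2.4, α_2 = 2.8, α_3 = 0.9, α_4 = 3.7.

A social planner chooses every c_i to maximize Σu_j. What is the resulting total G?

39.2

Planner FOC: ∂(Σu_j)/∂c_i = (Σα_j) − c_i = 0, so c_i^SO = Σα_j = 9.8 for every i; G^SO = 39.2.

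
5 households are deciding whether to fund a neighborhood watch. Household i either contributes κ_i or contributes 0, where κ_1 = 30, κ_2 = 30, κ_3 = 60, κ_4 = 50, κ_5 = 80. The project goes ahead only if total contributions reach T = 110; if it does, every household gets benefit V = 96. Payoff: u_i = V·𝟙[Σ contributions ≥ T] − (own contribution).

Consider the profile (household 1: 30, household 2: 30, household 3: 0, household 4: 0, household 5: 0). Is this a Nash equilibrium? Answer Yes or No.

No

Total = 60 < 110: not provided.
Household 1 (pledges 30, payoff -30): dropping to 0 → total 30, payoff 0. Profitable deviation.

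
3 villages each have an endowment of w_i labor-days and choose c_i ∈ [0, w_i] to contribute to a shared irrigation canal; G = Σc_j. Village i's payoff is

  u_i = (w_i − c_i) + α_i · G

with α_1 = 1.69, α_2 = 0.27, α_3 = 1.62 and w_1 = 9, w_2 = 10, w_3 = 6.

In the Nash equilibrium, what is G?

∂u_i/∂c_i = α_i − 1, so village i contributes w_i if α_i > 1, else 0.
α_i > 1 for i ∈ {1, 3}; NE contributions (9, 0, 6), G = 15.

15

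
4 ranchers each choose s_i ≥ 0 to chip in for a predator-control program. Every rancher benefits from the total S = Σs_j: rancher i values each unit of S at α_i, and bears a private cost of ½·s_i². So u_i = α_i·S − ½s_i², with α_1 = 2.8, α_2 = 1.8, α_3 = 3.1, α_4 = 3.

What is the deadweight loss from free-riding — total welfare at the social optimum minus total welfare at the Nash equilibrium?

Rancher i's FOC: ∂u_i/∂s_i = α_i − s_i = 0, so s_i* = α_i.
NE contributions = (2.8, 1.8, 3.1, 3); S = 10.7.
W^NE = (Σα)·S − ½Σα_i² = 10.7² − ½·29.69 = 99.645.
Planner sets s_i = Σα_j = 10.7 for every i, so S^SO = 4·10.7 = 42.8.
W^SO = (Σα)·S^SO − ½·4·(Σα)² = (4/2)·10.7² = 228.98.
Deadweight loss = W^SO − W^NE = 129.335.

129.335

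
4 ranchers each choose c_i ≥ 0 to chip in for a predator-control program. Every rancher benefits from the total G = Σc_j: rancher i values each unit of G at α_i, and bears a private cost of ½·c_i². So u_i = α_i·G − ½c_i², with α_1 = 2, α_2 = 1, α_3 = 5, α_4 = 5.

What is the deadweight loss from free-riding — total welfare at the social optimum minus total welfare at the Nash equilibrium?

Rancher i's FOC: ∂u_i/∂c_i = α_i − c_i = 0, so c_i* = α_i.
NE contributions = (2, 1, 5, 5); G = 13.
W^NE = (Σα)·G − ½Σα_i² = 13² − ½·55 = 141.5.
Planner sets c_i = Σα_j = 13 for every i, so G^SO = 4·13 = 52.
W^SO = (Σα)·G^SO − ½·4·(Σα)² = (4/2)·13² = 338.
Deadweight loss = W^SO − W^NE = 196.5.

196.5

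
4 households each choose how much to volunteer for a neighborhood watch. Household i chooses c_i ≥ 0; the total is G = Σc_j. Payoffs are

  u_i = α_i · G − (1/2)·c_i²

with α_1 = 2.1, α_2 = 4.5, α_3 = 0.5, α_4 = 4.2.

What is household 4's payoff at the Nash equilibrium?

Household i's FOC: ∂u_i/∂c_i = α_i − c_i = 0, so c_i* = α_i.
NE contributions = (2.1, 4.5, 0.5, 4.2); G = 11.3.
u_4 = α_4·G − ½·(c_4)² = 4.2·11.3 − ½·4.2² = 38.64.

38.64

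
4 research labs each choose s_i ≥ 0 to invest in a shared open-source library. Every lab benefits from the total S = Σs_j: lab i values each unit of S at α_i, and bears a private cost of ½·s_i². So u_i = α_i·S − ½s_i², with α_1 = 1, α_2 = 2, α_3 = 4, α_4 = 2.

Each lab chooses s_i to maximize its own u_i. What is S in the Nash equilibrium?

9

Lab i's FOC: ∂u_i/∂s_i = α_i − s_i = 0, so s_i* = α_i.
NE contributions = (1, 2, 4, 2); S = 9.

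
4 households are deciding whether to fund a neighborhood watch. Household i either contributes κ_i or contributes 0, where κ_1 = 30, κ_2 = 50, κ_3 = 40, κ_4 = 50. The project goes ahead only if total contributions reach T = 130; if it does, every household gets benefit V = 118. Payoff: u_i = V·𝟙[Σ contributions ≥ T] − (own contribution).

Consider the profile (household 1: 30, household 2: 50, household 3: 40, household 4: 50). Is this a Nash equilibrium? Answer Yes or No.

Total = 170 ≥ 130: provided.
Household 1 (pledges 30, payoff 88): dropping to 0 → total 140, payoff 118. Profitable deviation.

No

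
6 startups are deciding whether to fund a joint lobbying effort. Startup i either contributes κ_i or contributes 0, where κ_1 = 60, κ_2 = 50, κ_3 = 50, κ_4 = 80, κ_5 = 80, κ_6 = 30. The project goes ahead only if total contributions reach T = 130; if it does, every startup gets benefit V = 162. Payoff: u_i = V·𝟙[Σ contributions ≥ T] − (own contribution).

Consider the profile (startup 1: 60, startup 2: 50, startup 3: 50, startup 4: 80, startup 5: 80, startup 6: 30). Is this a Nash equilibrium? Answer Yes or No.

Total = 350 ≥ 130: provided.
Startup 1 (pledges 60, payoff 102): dropping to 0 → total 290, payoff 162. Profitable deviation.

No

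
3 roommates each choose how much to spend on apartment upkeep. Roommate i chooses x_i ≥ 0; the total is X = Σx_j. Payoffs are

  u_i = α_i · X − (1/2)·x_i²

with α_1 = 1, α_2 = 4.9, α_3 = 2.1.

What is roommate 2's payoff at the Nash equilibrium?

27.195

Roommate i's FOC: ∂u_i/∂x_i = α_i − x_i = 0, so x_i* = α_i.
NE contributions = (1, 4.9, 2.1); X = 8.
u_2 = α_2·X − ½·(x_2)² = 4.9·8 − ½·4.9² = 27.195.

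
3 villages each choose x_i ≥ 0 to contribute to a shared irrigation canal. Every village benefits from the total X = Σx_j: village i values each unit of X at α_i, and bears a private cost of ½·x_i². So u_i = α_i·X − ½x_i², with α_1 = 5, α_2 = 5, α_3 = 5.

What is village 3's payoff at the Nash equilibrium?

62.5

Village i's FOC: ∂u_i/∂x_i = α_i − x_i = 0, so x_i* = α_i.
NE contributions = (5, 5, 5); X = 15.
u_3 = α_3·X − ½·(x_3)² = 5·15 − ½·5² = 62.5.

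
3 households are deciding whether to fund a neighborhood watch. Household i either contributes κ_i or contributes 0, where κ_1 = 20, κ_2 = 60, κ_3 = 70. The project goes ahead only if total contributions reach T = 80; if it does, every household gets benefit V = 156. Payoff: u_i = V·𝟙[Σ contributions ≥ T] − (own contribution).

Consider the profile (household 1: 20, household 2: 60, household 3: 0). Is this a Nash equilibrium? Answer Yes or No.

Total = 80 ≥ 80: provided.
Household 1 (pledges 20, payoff 136): dropping to 0 → total 60, payoff 0. No gain.
Household 2 (pledges 60, payoff 96): dropping to 0 → total 20, payoff 0. No gain.
Household 3 (pledges 0, payoff 156): pledging 70 → total 150, payoff 86. No gain.

Yes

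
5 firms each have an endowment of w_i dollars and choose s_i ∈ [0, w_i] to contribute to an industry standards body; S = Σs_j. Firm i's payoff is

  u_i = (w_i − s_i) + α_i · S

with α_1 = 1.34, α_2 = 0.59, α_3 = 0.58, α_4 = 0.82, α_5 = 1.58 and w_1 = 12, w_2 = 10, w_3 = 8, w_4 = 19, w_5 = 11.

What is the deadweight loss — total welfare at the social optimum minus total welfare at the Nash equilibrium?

144.67

∂u_i/∂s_i = α_i − 1, so firm i contributes w_i if α_i > 1, else 0.
α_i > 1 for i ∈ {1, 5}; NE contributions (12, 0, 0, 0, 11), S = 23.
W^NE = Σw_i − S^NE + (Σα_i)·S^NE = 60 + 3.91·23 = 149.93.
Planner: ∂(Σu_j)/∂s_i = Σα_j − 1 = 3.91 > 0, so everyone contributes w_i; S^SO = 60, W^SO = 60 + 3.91·60 = 294.6.
Deadweight loss = 144.67.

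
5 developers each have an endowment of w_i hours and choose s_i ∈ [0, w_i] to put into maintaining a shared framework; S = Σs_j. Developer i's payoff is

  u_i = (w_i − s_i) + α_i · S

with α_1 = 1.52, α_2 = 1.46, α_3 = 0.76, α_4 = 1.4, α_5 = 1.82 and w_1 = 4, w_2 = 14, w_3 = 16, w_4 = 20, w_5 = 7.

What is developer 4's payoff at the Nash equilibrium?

∂u_i/∂s_i = α_i − 1, so developer i contributes w_i if α_i > 1, else 0.
α_i > 1 for i ∈ {1, 2, 4, 5}; NE contributions (4, 14, 0, 20, 7), S = 45.
u_4 = (20 − 20) + 1.4·45 = 63.

63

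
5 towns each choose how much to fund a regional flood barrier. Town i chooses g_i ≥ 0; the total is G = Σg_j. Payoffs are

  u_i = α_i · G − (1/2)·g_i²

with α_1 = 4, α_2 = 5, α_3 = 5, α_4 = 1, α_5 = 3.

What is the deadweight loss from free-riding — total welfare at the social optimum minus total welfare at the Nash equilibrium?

524

Town i's FOC: ∂u_i/∂g_i = α_i − g_i = 0, so g_i* = α_i.
NE contributions = (4, 5, 5, 1, 3); G = 18.
W^NE = (Σα)·G − ½Σα_i² = 18² − ½·76 = 286.
Planner sets g_i = Σα_j = 18 for every i, so G^SO = 5·18 = 90.
W^SO = (Σα)·G^SO − ½·5·(Σα)² = (5/2)·18² = 810.
Deadweight loss = W^SO − W^NE = 524.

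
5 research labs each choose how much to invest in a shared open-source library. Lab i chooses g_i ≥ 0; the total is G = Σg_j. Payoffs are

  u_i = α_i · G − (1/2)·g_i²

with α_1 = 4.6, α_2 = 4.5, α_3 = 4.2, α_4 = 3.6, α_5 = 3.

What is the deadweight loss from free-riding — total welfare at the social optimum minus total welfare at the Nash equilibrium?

Lab i's FOC: ∂u_i/∂g_i = α_i − g_i = 0, so g_i* = α_i.
NE contributions = (4.6, 4.5, 4.2, 3.6, 3); G = 19.9.
W^NE = (Σα)·G − ½Σα_i² = 19.9² − ½·81.01 = 355.505.
Planner sets g_i = Σα_j = 19.9 for every i, so G^SO = 5·19.9 = 99.5.
W^SO = (Σα)·G^SO − ½·5·(Σα)² = (5/2)·19.9² = 990.025.
Deadweight loss = W^SO − W^NE = 634.52.

634.52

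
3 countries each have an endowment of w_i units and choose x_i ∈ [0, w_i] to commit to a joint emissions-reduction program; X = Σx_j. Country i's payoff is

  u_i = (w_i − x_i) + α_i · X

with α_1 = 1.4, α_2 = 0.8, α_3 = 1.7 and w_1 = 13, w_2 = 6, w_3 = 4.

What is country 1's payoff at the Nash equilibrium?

∂u_i/∂x_i = α_i − 1, so country i contributes w_i if α_i > 1, else 0.
α_i > 1 for i ∈ {1, 3}; NE contributions (13, 0, 4), X = 17.
u_1 = (13 − 13) + 1.4·17 = 23.8.

23.8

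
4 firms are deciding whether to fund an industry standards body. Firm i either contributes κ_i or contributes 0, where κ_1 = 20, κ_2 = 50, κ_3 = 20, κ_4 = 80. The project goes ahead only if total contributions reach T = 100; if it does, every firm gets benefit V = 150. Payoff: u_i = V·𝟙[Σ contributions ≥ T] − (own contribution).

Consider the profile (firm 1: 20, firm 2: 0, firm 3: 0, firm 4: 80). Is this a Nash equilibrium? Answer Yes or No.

Total = 100 ≥ 100: provided.
Firm 1 (pledges 20, payoff 130): dropping to 0 → total 80, payoff 0. No gain.
Firm 2 (pledges 0, payoff 150): pledging 50 → total 150, payoff 100. No gain.
Firm 3 (pledges 0, payoff 150): pledging 20 → total 120, payoff 130. No gain.
Firm 4 (pledges 80, payoff 70): dropping to 0 → total 20, payoff 0. No gain.

Yes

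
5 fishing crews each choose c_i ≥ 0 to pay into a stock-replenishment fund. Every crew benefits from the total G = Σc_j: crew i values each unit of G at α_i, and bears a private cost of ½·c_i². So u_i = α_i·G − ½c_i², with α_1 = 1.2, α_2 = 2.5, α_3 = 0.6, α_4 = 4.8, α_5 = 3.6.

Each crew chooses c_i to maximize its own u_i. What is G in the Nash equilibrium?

12.7

Crew i's FOC: ∂u_i/∂c_i = α_i − c_i = 0, so c_i* = α_i.
NE contributions = (1.2, 2.5, 0.6, 4.8, 3.6); G = 12.7.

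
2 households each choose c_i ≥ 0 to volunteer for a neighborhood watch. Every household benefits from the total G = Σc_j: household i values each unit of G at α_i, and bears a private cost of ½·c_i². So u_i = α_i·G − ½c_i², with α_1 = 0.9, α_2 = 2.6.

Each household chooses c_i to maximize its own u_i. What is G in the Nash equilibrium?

3.5

Household i's FOC: ∂u_i/∂c_i = α_i − c_i = 0, so c_i* = α_i.
NE contributions = (0.9, 2.6); G = 3.5.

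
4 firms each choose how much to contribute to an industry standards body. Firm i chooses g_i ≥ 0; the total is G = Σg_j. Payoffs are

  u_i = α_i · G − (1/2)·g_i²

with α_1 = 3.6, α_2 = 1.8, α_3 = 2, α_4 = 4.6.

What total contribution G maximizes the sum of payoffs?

48

Planner FOC: ∂(Σu_j)/∂g_i = (Σα_j) − g_i = 0, so g_i^SO = Σα_j = 12 for every i; G^SO = 48.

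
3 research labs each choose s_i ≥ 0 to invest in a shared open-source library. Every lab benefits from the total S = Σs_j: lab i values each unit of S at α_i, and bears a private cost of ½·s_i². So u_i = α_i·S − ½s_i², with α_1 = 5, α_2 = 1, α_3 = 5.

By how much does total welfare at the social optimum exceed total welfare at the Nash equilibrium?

Lab i's FOC: ∂u_i/∂s_i = α_i − s_i = 0, so s_i* = α_i.
NE contributions = (5, 1, 5); S = 11.
W^NE = (Σα)·S − ½Σα_i² = 11² − ½·51 = 95.5.
Planner sets s_i = Σα_j = 11 for every i, so S^SO = 3·11 = 33.
W^SO = (Σα)·S^SO − ½·3·(Σα)² = (3/2)·11² = 181.5.
Deadweight loss = W^SO − W^NE = 86.

86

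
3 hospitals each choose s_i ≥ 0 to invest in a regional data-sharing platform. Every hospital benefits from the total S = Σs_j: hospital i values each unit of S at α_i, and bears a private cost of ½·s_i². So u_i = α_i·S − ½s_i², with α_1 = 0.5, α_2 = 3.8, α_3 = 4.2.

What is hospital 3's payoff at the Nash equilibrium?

Hospital i's FOC: ∂u_i/∂s_i = α_i − s_i = 0, so s_i* = α_i.
NE contributions = (0.5, 3.8, 4.2); S = 8.5.
u_3 = α_3·S − ½·(s_3)² = 4.2·8.5 − ½·4.2² = 26.88.

26.88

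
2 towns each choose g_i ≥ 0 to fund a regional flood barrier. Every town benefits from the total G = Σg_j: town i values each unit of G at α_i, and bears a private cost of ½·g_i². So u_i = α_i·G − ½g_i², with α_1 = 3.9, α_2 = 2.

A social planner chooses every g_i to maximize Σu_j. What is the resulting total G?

11.8

Planner FOC: ∂(Σu_j)/∂g_i = (Σα_j) − g_i = 0, so g_i^SO = Σα_j = 5.9 for every i; G^SO = 11.8.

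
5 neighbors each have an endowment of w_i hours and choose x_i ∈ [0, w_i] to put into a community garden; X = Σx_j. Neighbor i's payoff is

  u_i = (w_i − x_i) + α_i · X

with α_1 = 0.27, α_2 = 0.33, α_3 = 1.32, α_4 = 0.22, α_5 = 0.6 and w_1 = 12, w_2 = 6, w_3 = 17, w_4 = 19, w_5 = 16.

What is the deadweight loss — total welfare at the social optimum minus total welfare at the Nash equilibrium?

∂u_i/∂x_i = α_i − 1, so neighbor i contributes w_i if α_i > 1, else 0.
α_i > 1 for i ∈ {3}; NE contributions (0, 0, 17, 0, 0), X = 17.
W^NE = Σw_i − X^NE + (Σα_i)·X^NE = 70 + 1.74·17 = 99.58.
Planner: ∂(Σu_j)/∂x_i = Σα_j − 1 = 1.74 > 0, so everyone contributes w_i; X^SO = 70, W^SO = 70 + 1.74·70 = 191.8.
Deadweight loss = 92.22.

92.22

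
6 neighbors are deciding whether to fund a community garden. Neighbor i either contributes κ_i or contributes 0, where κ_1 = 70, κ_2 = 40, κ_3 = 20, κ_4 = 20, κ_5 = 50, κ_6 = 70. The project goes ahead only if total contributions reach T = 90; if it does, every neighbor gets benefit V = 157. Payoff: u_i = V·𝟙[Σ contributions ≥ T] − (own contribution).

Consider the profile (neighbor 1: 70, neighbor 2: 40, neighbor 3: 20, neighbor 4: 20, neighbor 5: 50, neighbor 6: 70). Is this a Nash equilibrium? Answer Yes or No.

Total = 270 ≥ 90: provided.
Neighbor 1 (pledges 70, payoff 87): dropping to 0 → total 200, payoff 157. Profitable deviation.

No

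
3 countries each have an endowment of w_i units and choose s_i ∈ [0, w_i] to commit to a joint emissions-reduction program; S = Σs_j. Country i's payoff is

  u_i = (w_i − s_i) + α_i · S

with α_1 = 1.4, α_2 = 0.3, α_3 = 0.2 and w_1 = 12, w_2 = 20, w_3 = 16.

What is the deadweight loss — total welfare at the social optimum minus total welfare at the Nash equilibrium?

32.4

∂u_i/∂s_i = α_i − 1, so country i contributes w_i if α_i > 1, else 0.
α_i > 1 for i ∈ {1}; NE contributions (12, 0, 0), S = 12.
W^NE = Σw_i − S^NE + (Σα_i)·S^NE = 48 + 0.9·12 = 58.8.
Planner: ∂(Σu_j)/∂s_i = Σα_j − 1 = 0.9 > 0, so everyone contributes w_i; S^SO = 48, W^SO = 48 + 0.9·48 = 91.2.
Deadweight loss = 32.4.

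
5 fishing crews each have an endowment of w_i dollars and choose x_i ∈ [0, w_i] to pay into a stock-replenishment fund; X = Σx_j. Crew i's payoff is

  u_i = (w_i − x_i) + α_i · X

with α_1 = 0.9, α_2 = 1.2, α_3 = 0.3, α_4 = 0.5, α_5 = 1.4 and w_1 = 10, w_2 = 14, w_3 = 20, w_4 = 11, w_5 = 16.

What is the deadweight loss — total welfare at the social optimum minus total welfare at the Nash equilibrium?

135.3

∂u_i/∂x_i = α_i − 1, so crew i contributes w_i if α_i > 1, else 0.
α_i > 1 for i ∈ {2, 5}; NE contributions (0, 14, 0, 0, 16), X = 30.
W^NE = Σw_i − X^NE + (Σα_i)·X^NE = 71 + 3.3·30 = 170.
Planner: ∂(Σu_j)/∂x_i = Σα_j − 1 = 3.3 > 0, so everyone contributes w_i; X^SO = 71, W^SO = 71 + 3.3·71 = 305.3.
Deadweight loss = 135.3.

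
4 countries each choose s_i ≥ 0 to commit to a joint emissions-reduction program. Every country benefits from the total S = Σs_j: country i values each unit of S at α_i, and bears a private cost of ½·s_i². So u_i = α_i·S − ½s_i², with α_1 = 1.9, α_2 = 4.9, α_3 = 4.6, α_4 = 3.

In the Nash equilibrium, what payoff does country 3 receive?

Country i's FOC: ∂u_i/∂s_i = α_i − s_i = 0, so s_i* = α_i.
NE contributions = (1.9, 4.9, 4.6, 3); S = 14.4.
u_3 = α_3·S − ½·(s_3)² = 4.6·14.4 − ½·4.6² = 55.66.

55.66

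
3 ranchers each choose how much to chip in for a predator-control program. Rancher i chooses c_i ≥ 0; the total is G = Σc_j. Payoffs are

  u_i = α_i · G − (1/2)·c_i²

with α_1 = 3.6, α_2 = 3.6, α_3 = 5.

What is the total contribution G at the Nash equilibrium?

Rancher i's FOC: ∂u_i/∂c_i = α_i − c_i = 0, so c_i* = α_i.
NE contributions = (3.6, 3.6, 5); G = 12.2.

12.2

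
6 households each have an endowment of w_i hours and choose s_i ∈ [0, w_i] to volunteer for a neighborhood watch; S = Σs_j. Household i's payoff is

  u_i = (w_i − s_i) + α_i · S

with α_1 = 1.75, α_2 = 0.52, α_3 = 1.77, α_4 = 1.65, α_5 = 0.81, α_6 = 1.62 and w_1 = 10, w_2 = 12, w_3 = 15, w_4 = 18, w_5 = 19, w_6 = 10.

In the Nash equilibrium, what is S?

∂u_i/∂s_i = α_i − 1, so household i contributes w_i if α_i > 1, else 0.
α_i > 1 for i ∈ {1, 3, 4, 6}; NE contributions (10, 0, 15, 18, 0, 10), S = 53.

53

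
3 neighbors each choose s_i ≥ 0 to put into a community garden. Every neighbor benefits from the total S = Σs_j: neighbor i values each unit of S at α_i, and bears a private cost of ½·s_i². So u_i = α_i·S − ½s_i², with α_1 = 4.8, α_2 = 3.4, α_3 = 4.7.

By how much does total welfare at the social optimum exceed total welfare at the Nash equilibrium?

Neighbor i's FOC: ∂u_i/∂s_i = α_i − s_i = 0, so s_i* = α_i.
NE contributions = (4.8, 3.4, 4.7); S = 12.9.
W^NE = (Σα)·S − ½Σα_i² = 12.9² − ½·56.69 = 138.065.
Planner sets s_i = Σα_j = 12.9 for every i, so S^SO = 3·12.9 = 38.7.
W^SO = (Σα)·S^SO − ½·3·(Σα)² = (3/2)·12.9² = 249.615.
Deadweight loss = W^SO − W^NE = 111.55.

111.55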